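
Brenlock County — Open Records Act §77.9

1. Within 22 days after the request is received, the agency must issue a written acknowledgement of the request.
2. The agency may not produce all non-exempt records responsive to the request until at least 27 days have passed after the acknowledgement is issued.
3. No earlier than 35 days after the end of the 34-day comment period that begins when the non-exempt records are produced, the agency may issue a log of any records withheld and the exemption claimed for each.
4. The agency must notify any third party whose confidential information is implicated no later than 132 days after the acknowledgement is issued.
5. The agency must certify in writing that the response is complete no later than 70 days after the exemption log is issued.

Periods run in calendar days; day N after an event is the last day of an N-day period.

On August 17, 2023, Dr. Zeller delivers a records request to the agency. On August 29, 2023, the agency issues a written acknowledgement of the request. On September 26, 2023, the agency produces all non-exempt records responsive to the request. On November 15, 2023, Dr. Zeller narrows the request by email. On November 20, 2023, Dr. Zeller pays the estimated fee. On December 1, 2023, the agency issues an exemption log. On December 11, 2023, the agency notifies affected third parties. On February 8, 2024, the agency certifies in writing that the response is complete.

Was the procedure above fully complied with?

Step 1: 22 days after August 17, 2023 (when the request is received) is September 8, 2023; August 29, 2023 is within that limit.
Step 2: the earliest permitted date is 27 days after August 29, 2023 (when the acknowledgement is issued), i.e. September 25, 2023; done September 26, 2023, after the minimum wait.
Step 3: the earliest permitted date is 35 days after October 30, 2023 (end of the 34-day comment period, which began when the non-exempt records are produced on September 26, 2023), i.e. December 4, 2023; acted on December 1, 2023, 3 days prematurely.
That is the first point of non-compliance.

No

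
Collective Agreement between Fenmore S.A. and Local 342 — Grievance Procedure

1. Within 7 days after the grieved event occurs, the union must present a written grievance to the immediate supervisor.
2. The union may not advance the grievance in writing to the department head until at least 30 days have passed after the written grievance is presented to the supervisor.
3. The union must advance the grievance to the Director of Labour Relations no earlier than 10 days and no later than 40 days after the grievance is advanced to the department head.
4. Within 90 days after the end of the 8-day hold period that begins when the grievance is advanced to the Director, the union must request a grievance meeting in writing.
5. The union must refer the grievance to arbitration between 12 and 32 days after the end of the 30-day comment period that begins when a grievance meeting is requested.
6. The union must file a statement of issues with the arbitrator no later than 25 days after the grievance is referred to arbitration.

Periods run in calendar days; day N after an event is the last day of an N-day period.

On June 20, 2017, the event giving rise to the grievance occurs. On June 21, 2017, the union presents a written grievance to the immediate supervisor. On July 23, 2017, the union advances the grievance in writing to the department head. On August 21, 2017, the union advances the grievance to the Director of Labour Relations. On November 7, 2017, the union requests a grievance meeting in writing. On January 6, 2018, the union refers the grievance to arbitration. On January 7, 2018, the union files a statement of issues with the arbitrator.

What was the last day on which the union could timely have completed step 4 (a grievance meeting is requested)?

November 27, 2017

The grievance is advanced to the Director on August 21, 2017; the 8-day hold period therefore ends August 29, 2017, and step 4 runs from that date. 90 days after August 29, 2017 is November 27, 2017.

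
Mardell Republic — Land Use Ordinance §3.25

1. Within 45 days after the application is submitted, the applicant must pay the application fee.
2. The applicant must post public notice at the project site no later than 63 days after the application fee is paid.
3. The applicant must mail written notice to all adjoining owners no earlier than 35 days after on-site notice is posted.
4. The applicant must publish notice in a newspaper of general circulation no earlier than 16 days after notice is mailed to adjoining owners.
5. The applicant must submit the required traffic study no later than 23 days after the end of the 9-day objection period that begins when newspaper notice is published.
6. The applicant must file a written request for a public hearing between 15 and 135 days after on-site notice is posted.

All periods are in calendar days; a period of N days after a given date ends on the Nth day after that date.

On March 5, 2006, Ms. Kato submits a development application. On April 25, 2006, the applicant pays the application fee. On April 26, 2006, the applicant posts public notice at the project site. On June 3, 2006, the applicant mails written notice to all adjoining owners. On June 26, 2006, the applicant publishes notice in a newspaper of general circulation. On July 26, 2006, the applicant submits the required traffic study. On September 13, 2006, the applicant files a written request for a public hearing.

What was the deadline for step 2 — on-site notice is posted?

June 27, 2006

Step 2 runs from April 25, 2006, when the application fee is paid. 63 days after April 25, 2006 is June 27, 2006.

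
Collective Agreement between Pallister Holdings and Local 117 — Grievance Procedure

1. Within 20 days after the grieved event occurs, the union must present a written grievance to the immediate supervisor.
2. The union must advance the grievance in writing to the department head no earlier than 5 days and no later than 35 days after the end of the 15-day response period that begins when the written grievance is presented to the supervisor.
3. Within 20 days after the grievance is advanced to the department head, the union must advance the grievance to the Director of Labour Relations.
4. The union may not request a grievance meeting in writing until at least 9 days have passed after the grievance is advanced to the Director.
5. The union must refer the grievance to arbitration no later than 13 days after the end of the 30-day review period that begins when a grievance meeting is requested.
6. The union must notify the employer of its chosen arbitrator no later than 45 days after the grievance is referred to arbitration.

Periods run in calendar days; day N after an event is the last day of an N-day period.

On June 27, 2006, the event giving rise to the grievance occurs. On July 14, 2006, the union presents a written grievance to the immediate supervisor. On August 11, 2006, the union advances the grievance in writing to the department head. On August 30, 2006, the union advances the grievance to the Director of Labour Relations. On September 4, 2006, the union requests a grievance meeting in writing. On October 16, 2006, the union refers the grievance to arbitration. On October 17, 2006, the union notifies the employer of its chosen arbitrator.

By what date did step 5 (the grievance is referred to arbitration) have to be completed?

A grievance meeting is requested on September 4, 2006; the 30-day review period therefore ends October 4, 2006, and step 5 runs from that date. 13 days after October 4, 2006 is October 17, 2006.

October 17, 2006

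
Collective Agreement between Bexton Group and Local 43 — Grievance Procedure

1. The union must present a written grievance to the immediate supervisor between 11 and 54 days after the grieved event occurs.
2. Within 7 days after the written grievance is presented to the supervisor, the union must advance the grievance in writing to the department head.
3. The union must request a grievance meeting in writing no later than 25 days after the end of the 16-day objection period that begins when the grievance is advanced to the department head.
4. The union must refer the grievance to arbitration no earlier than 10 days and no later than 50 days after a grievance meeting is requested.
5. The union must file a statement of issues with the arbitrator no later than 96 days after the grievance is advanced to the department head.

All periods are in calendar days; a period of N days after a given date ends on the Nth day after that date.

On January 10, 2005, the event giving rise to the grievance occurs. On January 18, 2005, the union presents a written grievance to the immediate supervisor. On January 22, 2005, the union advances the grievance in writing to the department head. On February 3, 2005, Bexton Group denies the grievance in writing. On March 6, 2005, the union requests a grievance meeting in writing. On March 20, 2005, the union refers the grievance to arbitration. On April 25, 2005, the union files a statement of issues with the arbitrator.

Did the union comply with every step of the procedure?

(1) the permitted window runs from January 10, 2005 + 11 = January 21, 2005 to January 10, 2005 + 54 = March 5, 2005; done January 18, 2005 — 3 days before the window opened.

No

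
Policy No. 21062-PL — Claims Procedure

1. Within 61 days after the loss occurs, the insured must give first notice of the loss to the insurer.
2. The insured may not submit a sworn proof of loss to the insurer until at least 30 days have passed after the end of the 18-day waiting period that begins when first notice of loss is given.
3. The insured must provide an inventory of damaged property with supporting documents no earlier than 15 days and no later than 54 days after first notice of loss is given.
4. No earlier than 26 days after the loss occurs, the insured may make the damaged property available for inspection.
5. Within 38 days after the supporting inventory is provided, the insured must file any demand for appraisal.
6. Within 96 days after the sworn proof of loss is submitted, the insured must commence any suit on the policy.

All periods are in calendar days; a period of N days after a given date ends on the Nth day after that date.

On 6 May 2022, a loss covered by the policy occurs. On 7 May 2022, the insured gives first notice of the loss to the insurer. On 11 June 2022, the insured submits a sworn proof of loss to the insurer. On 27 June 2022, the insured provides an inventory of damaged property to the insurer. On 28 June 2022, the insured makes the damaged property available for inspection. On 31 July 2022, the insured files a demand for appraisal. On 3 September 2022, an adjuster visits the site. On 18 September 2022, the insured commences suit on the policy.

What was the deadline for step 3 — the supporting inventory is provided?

Step 3 runs from 7 May 2022, when first notice of loss is given. The window is 15–54 days after 7 May 2022; it closes on 30 June 2022.

30 June 2022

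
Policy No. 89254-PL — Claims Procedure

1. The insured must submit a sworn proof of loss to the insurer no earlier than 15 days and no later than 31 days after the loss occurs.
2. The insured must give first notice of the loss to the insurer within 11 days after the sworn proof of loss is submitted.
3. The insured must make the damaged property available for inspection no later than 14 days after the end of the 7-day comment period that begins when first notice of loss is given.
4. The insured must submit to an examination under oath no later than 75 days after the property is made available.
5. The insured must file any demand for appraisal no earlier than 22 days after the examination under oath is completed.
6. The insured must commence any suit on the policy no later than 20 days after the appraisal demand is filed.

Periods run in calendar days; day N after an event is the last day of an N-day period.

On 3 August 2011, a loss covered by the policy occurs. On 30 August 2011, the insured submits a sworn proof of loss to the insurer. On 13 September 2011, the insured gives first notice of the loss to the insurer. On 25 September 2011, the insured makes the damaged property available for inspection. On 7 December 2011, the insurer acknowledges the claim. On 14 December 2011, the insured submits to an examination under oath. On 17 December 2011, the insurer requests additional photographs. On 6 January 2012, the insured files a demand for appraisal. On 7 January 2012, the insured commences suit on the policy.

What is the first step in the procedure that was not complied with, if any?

Step 2

(1) the permitted window runs from 3 August 2011 + 15 = 18 August 2011 to 3 August 2011 + 31 = 3 September 2011; 30 August 2011 falls inside that range.
(2) due by 30 August 2011 + 11 days = 10 September 2011; not done until 13 September 2011, 3 days after the deadline.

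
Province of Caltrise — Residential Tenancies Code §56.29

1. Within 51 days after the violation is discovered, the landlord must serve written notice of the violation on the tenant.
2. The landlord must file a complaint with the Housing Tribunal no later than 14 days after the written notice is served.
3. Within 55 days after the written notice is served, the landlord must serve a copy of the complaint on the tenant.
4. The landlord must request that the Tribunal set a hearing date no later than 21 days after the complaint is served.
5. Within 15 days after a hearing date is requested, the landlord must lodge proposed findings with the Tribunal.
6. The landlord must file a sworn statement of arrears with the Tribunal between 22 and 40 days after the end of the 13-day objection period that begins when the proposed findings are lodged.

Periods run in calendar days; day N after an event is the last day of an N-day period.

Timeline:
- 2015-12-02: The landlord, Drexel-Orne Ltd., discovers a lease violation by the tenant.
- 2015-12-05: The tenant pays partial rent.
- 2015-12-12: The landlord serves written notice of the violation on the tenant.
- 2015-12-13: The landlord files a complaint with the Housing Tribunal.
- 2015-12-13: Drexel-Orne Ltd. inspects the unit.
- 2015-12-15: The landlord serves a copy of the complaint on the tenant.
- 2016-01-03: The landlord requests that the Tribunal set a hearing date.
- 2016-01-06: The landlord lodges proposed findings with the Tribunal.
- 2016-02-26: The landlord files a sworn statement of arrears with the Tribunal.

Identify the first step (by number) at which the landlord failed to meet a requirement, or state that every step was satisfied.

None — every step was satisfied

Step 1 — counting 51 days from 2015-12-02 (when the violation is discovered) gives a deadline of 2016-01-22; completed 2015-12-12, before the deadline.
Step 2 — counting 14 days from 2015-12-12 (when the written notice is served) gives a deadline of 2015-12-26; done 2015-12-13 — timely.
Step 3 — counting 55 days from 2015-12-12 (when the written notice is served) gives a deadline of 2016-02-05; 2015-12-15 is within that limit.
Step 4 — counting 21 days from 2015-12-15 (when the complaint is served) gives a deadline of 2016-01-05; done 2016-01-03 — timely.
Step 5 — counting 15 days from 2016-01-03 (when a hearing date is requested) gives a deadline of 2016-01-18; completed 2016-01-06, before the deadline.
Step 6 — 22 and 40 days from 2016-01-19 (end of the 13-day objection period, which began when the proposed findings are lodged on 2016-01-06) are 2016-02-10 and 2016-02-28 respectively; 2016-02-26 falls inside that range.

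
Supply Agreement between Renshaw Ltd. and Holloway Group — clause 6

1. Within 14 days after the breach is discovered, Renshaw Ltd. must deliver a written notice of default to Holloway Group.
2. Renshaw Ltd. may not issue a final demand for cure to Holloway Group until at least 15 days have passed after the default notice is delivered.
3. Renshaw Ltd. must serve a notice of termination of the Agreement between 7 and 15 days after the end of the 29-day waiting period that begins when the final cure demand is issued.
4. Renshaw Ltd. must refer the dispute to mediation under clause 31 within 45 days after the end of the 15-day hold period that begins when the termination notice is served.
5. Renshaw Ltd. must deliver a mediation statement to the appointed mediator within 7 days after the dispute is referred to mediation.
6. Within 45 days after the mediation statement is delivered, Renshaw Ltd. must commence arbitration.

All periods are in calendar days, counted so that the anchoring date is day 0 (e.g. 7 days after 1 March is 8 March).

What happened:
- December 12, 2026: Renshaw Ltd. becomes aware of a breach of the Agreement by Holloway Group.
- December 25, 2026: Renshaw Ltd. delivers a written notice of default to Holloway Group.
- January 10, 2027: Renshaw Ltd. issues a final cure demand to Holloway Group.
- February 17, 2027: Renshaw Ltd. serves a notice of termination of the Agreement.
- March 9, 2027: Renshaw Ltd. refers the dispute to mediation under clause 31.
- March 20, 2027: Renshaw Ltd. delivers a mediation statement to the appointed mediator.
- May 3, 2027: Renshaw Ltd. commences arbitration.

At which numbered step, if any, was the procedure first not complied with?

Step 1 — counting 14 days from December 12, 2026 (when the breach is discovered) gives a deadline of December 26, 2026; December 25, 2026 is within that limit.
Step 2 — must wait 15 days from December 25, 2026 (when the default notice is delivered), so not before January 9, 2027; January 10, 2027 is on or after that date.
Step 3 — 7 and 15 days from February 8, 2027 (end of the 29-day waiting period, which began when the final cure demand is issued on January 10, 2027) are February 15, 2027 and February 23, 2027 respectively; February 17, 2027 falls inside that range.
Step 4 — counting 45 days from March 4, 2027 (end of the 15-day hold period, which began when the termination notice is served on February 17, 2027) gives a deadline of April 18, 2027; done March 9, 2027 — timely.
Step 5 — counting 7 days from March 9, 2027 (when the dispute is referred to mediation) gives a deadline of March 16, 2027; done March 20, 2027 — 4 days late.
No need to go further; step 5 was not satisfied.

Step 5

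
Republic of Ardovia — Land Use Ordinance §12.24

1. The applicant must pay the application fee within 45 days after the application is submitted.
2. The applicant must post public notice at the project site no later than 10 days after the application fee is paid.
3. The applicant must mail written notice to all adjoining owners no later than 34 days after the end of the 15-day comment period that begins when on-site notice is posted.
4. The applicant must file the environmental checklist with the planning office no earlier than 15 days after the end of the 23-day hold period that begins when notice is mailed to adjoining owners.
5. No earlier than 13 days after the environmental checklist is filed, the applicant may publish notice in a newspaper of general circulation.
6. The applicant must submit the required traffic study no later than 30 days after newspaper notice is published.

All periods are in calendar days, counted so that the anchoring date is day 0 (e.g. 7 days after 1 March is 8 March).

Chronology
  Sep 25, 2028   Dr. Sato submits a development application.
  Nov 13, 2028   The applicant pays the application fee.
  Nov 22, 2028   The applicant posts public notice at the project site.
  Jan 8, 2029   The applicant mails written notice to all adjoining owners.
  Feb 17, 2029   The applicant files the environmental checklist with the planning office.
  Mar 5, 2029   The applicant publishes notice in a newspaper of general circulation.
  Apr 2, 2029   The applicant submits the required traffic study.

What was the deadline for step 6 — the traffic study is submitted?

Step 6 runs from Mar 5, 2029, when newspaper notice is published. 30 days after Mar 5, 2029 is Apr 4, 2029.

Apr 4, 2029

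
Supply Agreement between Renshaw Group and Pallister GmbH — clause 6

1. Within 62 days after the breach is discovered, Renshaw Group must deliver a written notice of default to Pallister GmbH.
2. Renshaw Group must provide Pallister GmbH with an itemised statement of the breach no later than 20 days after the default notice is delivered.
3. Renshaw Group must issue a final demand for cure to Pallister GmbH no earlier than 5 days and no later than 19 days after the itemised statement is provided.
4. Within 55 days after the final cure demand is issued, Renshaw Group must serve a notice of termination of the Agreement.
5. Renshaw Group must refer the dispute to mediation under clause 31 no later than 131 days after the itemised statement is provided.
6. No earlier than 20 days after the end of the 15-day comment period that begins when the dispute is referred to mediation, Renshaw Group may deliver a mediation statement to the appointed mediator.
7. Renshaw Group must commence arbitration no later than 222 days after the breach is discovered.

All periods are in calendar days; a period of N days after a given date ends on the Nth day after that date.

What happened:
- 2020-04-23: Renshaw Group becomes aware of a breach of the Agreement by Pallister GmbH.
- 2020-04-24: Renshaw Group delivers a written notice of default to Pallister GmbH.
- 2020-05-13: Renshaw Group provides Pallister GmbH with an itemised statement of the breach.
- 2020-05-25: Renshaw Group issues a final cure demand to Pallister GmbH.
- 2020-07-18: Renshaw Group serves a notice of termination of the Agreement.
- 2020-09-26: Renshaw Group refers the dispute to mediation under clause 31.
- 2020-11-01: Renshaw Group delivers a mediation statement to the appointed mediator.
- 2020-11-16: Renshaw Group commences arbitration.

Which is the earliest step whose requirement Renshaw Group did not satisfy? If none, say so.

Step 5

Step 1 — counting 62 days from 2020-04-23 (when the breach is discovered) gives a deadline of 2020-06-24; done 2020-04-24 — timely.
Step 2 — counting 20 days from 2020-04-24 (when the default notice is delivered) gives a deadline of 2020-05-14; done 2020-05-13 — timely.
Step 3 — 5 and 19 days from 2020-05-13 (when the itemised statement is provided) are 2020-05-18 and 2020-06-01 respectively; done 2020-05-25 — within the window.
Step 4 — counting 55 days from 2020-05-25 (when the final cure demand is issued) gives a deadline of 2020-07-19; 2020-07-18 is within that limit.
Step 5 — counting 131 days from 2020-05-13 (when the itemised statement is provided) gives a deadline of 2020-09-21; not done until 2020-09-26, 5 days after the deadline.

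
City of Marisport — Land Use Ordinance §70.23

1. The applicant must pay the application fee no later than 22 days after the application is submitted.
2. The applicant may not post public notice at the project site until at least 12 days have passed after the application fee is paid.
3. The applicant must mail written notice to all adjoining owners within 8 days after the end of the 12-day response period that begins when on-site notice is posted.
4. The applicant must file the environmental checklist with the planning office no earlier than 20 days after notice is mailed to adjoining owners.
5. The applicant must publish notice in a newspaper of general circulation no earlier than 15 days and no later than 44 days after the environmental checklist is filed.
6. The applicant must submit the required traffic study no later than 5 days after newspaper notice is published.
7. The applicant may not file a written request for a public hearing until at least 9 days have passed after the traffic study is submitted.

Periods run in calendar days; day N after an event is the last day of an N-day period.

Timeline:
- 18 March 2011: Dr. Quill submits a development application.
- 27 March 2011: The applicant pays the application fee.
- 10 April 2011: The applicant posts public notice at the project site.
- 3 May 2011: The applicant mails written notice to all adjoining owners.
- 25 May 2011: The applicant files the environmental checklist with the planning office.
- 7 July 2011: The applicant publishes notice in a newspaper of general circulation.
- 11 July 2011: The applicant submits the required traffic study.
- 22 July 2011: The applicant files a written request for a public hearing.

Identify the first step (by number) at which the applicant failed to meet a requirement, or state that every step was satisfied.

(1) due by 18 March 2011 + 22 days = 9 April 2011; completed 27 March 2011, before the deadline.
(2) permitted from 27 March 2011 + 12 days = 8 April 2011 onward; done 10 April 2011, after the minimum wait.
(3) due by 22 April 2011 + 8 days = 30 April 2011; 3 May 2011 misses that deadline by 3 days.

Step 3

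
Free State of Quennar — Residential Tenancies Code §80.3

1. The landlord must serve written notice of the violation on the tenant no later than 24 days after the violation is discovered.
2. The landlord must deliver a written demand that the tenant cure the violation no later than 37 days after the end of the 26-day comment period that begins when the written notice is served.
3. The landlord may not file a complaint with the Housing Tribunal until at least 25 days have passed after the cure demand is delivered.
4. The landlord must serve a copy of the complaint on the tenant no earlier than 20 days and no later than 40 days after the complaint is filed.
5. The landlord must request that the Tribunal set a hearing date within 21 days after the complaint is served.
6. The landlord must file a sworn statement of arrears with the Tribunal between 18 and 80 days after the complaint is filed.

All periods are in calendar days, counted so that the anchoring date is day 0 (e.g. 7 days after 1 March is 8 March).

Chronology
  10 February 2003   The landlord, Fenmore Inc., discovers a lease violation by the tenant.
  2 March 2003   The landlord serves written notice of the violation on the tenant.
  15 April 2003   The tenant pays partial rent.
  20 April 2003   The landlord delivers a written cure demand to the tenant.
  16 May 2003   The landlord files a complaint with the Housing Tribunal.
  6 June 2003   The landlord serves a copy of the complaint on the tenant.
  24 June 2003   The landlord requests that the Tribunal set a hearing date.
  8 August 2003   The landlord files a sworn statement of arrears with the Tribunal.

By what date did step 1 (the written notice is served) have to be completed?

Step 1 runs from 10 February 2003, when the violation is discovered. 24 days after 10 February 2003 is 6 March 2003.

6 March 2003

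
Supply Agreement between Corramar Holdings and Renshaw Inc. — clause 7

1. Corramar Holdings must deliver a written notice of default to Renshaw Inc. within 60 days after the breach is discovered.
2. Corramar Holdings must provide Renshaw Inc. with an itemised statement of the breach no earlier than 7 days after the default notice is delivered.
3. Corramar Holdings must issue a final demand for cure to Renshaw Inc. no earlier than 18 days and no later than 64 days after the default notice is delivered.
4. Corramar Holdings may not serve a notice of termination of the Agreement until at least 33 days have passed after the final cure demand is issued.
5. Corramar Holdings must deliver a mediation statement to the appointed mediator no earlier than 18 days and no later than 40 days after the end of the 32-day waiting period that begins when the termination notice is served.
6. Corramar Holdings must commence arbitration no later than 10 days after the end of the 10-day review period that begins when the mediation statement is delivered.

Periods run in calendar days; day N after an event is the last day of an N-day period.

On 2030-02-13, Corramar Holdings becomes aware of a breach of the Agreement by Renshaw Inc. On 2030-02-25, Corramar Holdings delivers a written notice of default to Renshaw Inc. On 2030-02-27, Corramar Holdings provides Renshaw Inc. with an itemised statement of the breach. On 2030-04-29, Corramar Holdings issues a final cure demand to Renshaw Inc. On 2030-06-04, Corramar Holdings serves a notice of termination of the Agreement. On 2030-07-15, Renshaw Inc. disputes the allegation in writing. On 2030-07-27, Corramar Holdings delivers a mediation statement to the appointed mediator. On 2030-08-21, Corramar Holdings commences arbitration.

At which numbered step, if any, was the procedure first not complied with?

Step 2

(1) due by 2030-02-13 + 60 days = 2030-04-14; done 2030-02-25 — timely.
(2) permitted from 2030-02-25 + 7 days = 2030-03-04 onward; done 2030-02-27 — 5 days too early.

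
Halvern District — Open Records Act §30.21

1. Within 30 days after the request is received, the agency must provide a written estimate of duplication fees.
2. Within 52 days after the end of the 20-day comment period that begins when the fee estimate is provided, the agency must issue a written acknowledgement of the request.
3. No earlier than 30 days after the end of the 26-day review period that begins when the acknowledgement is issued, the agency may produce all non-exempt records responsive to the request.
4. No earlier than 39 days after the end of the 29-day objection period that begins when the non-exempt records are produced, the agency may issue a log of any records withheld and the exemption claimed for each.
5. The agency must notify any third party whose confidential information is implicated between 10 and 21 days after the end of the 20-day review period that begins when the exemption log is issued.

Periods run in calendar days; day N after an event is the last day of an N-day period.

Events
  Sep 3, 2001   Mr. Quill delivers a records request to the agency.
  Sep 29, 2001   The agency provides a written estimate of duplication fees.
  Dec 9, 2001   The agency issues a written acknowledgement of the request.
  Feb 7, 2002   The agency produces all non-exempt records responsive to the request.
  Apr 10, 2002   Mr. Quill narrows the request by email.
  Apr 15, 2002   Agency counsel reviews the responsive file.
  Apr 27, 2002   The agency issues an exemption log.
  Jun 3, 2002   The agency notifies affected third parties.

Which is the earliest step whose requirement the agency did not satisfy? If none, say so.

None — every step was satisfied

(1) due by Sep 3, 2001 + 30 days = Oct 3, 2001; Sep 29, 2001 is within that limit.
(2) due by Oct 19, 2001 + 52 days = Dec 10, 2001; completed Dec 9, 2001, before the deadline.
(3) permitted from Jan 4, 2002 + 30 days = Feb 3, 2002 onward; done Feb 7, 2002, after the minimum wait.
(4) permitted from Mar 8, 2002 + 39 days = Apr 16, 2002 onward; done Apr 27, 2002, after the minimum wait.
(5) the permitted window runs from May 17, 2002 + 10 = May 27, 2002 to May 17, 2002 + 21 = Jun 7, 2002; done Jun 3, 2002, which is between those dates.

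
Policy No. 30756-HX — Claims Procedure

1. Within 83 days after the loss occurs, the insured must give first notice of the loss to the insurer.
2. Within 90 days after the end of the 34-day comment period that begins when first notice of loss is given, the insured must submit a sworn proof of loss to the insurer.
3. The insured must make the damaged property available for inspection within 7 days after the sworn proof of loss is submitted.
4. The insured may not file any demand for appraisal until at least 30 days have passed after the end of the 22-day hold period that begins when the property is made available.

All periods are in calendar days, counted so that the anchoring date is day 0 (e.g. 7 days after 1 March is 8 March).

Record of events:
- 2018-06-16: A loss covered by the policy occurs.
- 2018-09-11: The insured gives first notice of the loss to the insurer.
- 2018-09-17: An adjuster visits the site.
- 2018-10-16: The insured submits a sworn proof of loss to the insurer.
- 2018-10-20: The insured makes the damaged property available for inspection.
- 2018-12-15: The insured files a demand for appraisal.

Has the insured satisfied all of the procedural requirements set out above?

No

Step 1: 83 days after 2018-06-16 (when the loss occurs) is 2018-09-07; 2018-09-11 misses that deadline by 4 days.
The analysis stops there.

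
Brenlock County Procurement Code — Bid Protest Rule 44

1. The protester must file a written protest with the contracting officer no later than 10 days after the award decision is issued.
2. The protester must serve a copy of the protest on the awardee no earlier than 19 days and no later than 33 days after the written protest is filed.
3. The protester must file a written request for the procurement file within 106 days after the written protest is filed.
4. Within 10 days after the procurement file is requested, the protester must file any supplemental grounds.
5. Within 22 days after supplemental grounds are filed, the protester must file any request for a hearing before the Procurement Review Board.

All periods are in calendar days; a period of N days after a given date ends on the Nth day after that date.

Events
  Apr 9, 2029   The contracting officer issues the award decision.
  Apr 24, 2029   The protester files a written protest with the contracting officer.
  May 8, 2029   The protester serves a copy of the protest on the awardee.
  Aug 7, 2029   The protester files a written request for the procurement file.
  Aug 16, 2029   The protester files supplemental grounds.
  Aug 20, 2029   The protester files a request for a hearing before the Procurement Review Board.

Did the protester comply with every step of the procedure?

No

Step 1: 10 days after Apr 9, 2029 (when the award decision is issued) is Apr 19, 2029; done Apr 24, 2029 — 5 days late.
The analysis stops there.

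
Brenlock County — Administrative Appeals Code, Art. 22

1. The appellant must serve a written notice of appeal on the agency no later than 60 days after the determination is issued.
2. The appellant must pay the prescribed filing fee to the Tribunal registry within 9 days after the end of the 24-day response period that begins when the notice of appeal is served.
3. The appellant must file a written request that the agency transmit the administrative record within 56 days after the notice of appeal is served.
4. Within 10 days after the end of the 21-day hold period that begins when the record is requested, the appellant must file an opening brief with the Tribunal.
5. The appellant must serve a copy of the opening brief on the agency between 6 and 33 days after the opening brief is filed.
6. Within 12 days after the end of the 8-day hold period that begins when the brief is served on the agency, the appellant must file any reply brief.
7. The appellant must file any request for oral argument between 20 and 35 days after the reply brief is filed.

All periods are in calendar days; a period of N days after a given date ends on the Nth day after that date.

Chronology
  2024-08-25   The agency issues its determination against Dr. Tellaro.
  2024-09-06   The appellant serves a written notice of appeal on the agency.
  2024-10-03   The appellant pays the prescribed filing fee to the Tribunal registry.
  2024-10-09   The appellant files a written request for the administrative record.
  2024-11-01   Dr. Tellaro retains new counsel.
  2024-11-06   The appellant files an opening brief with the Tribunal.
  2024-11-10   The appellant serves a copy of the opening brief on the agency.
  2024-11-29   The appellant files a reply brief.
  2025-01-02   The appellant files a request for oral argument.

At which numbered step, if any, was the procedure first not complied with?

Step 1 — counting 60 days from 2024-08-25 (when the determination is issued) gives a deadline of 2024-10-24; 2024-09-06 is within that limit.
Step 2 — counting 9 days from 2024-09-30 (end of the 24-day response period, which began when the notice of appeal is served on 2024-09-06) gives a deadline of 2024-10-09; completed 2024-10-03, before the deadline.
Step 3 — counting 56 days from 2024-09-06 (when the notice of appeal is served) gives a deadline of 2024-11-01; completed 2024-10-09, before the deadline.
Step 4 — counting 10 days from 2024-10-30 (end of the 21-day hold period, which began when the record is requested on 2024-10-09) gives a deadline of 2024-11-09; completed 2024-11-06, before the deadline.
Step 5 — 6 and 33 days from 2024-11-06 (when the opening brief is filed) are 2024-11-12 and 2024-12-09 respectively; 2024-11-10 is 2 days too early.
Later steps need not be reached.

Step 5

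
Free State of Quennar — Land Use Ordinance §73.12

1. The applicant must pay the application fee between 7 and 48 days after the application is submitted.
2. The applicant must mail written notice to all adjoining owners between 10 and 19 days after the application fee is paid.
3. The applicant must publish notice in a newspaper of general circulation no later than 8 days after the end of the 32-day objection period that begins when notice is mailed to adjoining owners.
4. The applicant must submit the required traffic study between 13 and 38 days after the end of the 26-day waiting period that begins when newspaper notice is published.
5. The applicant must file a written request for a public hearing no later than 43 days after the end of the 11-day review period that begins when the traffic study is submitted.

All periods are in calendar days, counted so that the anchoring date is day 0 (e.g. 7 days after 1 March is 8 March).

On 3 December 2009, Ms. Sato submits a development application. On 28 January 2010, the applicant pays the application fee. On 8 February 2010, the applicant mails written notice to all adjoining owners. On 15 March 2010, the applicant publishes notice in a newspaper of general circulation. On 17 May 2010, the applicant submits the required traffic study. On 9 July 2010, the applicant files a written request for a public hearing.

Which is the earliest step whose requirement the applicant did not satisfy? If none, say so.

(1) the permitted window runs from 3 December 2009 + 7 = 10 December 2009 to 3 December 2009 + 48 = 20 January 2010; 28 January 2010 is 8 days past the end of the window.
That is the first point of non-compliance.

Step 1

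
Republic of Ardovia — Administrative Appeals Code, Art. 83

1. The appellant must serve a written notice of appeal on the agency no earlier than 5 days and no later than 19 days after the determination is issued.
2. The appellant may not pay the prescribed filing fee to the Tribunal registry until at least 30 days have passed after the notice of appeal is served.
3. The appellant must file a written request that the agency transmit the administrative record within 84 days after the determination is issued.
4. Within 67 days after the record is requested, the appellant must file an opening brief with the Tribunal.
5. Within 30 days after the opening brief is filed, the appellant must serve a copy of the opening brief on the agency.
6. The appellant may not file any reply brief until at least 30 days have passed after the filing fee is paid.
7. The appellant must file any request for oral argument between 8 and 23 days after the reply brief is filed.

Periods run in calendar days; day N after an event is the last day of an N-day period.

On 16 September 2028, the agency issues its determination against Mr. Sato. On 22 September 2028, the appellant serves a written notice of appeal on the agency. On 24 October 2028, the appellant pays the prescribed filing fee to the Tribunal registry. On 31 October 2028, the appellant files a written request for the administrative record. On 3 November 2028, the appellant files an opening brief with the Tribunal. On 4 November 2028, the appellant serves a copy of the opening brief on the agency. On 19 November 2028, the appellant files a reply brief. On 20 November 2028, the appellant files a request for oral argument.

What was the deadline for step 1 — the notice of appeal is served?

Step 1 runs from 16 September 2028, when the determination is issued. The window is 5–19 days after 16 September 2028; it closes on 5 October 2028.

5 October 2028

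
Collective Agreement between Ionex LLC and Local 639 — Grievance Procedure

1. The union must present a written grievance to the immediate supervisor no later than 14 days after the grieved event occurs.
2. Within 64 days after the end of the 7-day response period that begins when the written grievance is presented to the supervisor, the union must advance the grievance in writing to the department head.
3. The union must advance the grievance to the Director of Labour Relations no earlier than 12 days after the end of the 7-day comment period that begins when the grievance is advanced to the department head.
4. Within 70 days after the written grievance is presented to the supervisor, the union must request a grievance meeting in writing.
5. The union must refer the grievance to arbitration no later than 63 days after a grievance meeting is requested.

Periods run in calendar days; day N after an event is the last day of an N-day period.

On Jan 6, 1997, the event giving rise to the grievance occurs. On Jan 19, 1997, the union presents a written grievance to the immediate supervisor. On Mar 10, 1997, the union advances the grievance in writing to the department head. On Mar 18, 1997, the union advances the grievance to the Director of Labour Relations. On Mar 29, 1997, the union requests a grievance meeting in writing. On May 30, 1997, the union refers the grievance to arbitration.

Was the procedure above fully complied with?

No

Step 1 — counting 14 days from Jan 6, 1997 (when the grieved event occurs) gives a deadline of Jan 20, 1997; completed Jan 19, 1997, before the deadline.
Step 2 — counting 64 days from Jan 26, 1997 (end of the 7-day response period, which began when the written grievance is presented to the supervisor on Jan 19, 1997) gives a deadline of Mar 31, 1997; completed Mar 10, 1997, before the deadline.
Step 3 — must wait 12 days from Mar 17, 1997 (end of the 7-day comment period, which began when the grievance is advanced to the department head on Mar 10, 1997), so not before Mar 29, 1997; Mar 18, 1997 is 11 days before the earliest permitted date.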